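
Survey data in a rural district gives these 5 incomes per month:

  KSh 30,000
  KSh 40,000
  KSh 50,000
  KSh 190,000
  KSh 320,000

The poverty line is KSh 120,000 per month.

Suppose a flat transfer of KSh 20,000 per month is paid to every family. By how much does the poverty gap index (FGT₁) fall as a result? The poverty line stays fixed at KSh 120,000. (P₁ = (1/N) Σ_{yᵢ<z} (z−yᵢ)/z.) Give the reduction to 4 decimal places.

Before: below the line — KSh 30,000, KSh 40,000, KSh 50,000; poverty gap index (FGT₁) = 0.400000.
After the KSh 20,000 transfer: below the line — KSh 50,000, KSh 60,000, KSh 70,000; poverty gap index (FGT₁) = 0.300000.
Reduction = 0.400000 − 0.300000 = 0.1000.

0.1000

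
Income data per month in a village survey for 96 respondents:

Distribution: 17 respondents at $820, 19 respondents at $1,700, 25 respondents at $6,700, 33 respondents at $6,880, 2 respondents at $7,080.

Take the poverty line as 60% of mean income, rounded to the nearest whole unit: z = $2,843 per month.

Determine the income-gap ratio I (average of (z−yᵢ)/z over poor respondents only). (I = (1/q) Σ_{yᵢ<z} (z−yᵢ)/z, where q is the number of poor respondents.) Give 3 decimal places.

Poor units: 17×$820, 19×$1,700 (q = 36 of N = 96).
Shortfall ratios (z−y)/z: 0.7116 (×17), 0.4020 (×19); sum = 19.735491.
I averages over the q = 36 poor units only: 19.735491 / 36 = 0.548.

0.548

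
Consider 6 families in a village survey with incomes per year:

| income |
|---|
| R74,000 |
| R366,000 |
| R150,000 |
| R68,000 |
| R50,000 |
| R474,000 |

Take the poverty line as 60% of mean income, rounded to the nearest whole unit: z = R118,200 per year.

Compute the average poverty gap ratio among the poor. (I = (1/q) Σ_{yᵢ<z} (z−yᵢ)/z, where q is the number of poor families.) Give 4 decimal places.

Below the line: R50,000, R68,000, R74,000 (q = 3 of N = 6).
Relative gaps: 0.5770, 0.4247, 0.3739; sum = 1.375635.
I averages over the q = 3 poor units only: 1.375635 / 3 = 0.4585.

0.4585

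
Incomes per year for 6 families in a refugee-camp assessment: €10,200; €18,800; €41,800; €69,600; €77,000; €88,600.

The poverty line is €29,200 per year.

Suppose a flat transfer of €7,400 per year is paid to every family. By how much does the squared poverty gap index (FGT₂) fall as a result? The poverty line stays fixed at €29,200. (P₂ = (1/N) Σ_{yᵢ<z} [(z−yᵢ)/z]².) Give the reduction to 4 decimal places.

0.0636

Before: below the line — €10,200, €18,800; squared poverty gap index (FGT₂) = 0.091707.
After the €7,400 transfer: below the line — €17,600, €26,200; squared poverty gap index (FGT₂) = 0.028062.
Reduction = 0.091707 − 0.028062 = 0.0636.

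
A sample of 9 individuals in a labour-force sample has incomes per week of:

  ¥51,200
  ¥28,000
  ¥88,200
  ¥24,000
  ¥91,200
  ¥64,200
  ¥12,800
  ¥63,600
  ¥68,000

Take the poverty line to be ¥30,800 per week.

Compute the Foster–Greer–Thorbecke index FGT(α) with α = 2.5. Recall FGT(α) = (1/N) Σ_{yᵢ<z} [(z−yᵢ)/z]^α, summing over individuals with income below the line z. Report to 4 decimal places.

0.0318

Incomes under z: ¥12,800, ¥24,000, ¥28,000 (q = 3 of N = 9).
Normalized shortfalls: (30800−12800)/30800 = 0.5844; (30800−24000)/30800 = 0.2208; (30800−28000)/30800 = 0.0909.
Raised to α = 2.5: 0.26110; 0.02290; 0.00249.
Sum = 0.286494; FGT(2.5) = 0.286494 / 9 = 0.0318.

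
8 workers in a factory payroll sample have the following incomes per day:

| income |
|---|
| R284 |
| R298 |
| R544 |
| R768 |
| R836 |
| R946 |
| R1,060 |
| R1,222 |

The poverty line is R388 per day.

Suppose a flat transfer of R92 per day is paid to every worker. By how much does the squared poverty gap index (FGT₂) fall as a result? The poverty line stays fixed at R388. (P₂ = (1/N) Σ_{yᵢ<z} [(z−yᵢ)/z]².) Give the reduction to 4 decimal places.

Before: below the line — R284, R298; squared poverty gap index (FGT₂) = 0.015706.
After the R92 transfer: below the line — R376; squared poverty gap index (FGT₂) = 0.000120.
Reduction = 0.015706 − 0.000120 = 0.0156.

0.0156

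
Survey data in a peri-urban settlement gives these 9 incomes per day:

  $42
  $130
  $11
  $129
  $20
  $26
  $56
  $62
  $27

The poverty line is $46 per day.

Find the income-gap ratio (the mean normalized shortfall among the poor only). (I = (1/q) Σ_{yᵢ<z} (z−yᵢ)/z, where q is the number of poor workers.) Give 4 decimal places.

0.4522

Below the line: $11, $20, $26, $27, $42 (q = 5 of N = 9).
Relative gaps: 0.7609, 0.5652, 0.4348, 0.4130, 0.0870; sum = 2.260870.
The income-gap ratio divides by q (the poor only): 2.260870 / 5 = 0.4522.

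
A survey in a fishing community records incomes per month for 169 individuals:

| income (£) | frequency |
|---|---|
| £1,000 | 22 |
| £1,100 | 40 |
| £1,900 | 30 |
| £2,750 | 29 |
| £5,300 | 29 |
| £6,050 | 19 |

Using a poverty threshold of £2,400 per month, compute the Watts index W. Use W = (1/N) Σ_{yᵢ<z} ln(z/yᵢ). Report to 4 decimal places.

Below z: 22×£1,000, 40×£1,100, 30×£1,900 (q = 92 of N = 169).
Log gaps: ln(2400/1000) = 0.8755 (×22); ln(2400/1100) = 0.7802 (×40); ln(2400/1900) = 0.2336 (×30).
W = 57.475100 / 169 = 0.3401.

0.3401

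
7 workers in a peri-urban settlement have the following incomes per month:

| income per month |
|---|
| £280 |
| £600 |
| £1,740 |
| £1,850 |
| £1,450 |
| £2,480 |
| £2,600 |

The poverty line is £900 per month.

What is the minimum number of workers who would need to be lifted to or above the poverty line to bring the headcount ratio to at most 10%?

2

2 of the 7 workers are poor, so H = 2/7 = 0.286.
A headcount ratio of at most 10% allows at most ⌊0.10 × 7⌋ = 0 poor workers.
So at least 2 − 0 = 2 must be lifted.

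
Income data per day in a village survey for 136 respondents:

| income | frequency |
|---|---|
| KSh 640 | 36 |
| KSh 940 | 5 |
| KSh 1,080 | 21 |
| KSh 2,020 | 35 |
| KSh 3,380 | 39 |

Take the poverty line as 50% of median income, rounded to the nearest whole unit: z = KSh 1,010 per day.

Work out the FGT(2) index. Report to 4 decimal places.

Below z: 36×KSh 640, 5×KSh 940 (q = 41 of N = 136).
Relative gaps: (1010−640)/1010 = 0.3663 (×36); (1010−940)/1010 = 0.0693 (×5).
Squared: 0.1342 (×36); 0.0048 (×5).
Sum = 4.855308; P₂ = 4.855308 / 136 = 0.0357.

0.0357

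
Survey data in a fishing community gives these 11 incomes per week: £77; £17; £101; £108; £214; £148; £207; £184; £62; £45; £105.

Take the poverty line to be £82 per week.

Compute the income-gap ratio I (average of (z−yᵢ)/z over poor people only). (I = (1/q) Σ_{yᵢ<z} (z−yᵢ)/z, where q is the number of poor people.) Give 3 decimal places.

Incomes under z: £17, £45, £62, £77 (q = 4 of N = 11).
Relative gaps: 0.7927, 0.4512, 0.2439, 0.0610; sum = 1.548780.
The income-gap ratio divides by q (the poor only): 1.548780 / 4 = 0.387.

0.387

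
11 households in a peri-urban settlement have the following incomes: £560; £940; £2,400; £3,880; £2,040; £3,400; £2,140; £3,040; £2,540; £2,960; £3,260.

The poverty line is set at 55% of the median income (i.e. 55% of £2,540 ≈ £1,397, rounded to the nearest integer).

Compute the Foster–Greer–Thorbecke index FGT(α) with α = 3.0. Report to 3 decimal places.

Below the line: £560, £940 (q = 2 of N = 11).
Normalized shortfalls: (1397−560)/1397 = 0.5991; (1397−940)/1397 = 0.3271.
Raised to α = 3.0: 0.21507; 0.03501.
Sum = 0.250081; FGT(3.0) = 0.250081 / 11 = 0.023.

0.023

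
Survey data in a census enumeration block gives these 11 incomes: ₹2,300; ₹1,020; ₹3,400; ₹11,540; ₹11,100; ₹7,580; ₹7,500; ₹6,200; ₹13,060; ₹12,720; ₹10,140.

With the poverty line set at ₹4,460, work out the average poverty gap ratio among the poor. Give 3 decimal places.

Poor units: ₹1,020, ₹2,300, ₹3,400 (q = 3 of N = 11).
Relative gaps: 0.7713, 0.4843, 0.2377; sum = 1.493274.
The income-gap ratio divides by q (the poor only): 1.493274 / 3 = 0.498.

0.498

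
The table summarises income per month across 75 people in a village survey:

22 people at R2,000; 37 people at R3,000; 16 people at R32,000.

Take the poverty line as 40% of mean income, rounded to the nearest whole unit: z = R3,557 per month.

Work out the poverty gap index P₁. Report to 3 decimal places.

Below z: 22×R2,000, 37×R3,000 (q = 59 of N = 75).
Gap ratios (z−y)/z: (3557−2000)/3557 = 0.4377 (×22); (3557−3000)/3557 = 0.1566 (×37).
Sum of shortfalls = 15.423953; P₁ averages over all N: 15.423953 / 75 = 0.206.

0.206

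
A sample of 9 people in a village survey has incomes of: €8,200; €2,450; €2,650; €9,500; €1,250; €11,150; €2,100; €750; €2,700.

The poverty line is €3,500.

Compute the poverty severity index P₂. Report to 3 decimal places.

0.155

Incomes under z: €750, €1,250, €2,100, €2,450, €2,650, €2,700 (q = 6 of N = 9).
Relative gaps: (3500−750)/3500 = 0.7857; (3500−1250)/3500 = 0.6429; (3500−2100)/3500 = 0.4000; (3500−2450)/3500 = 0.3000; (3500−2650)/3500 = 0.2429; (3500−2700)/3500 = 0.2286.
Squared: 0.6173; 0.4133; 0.1600; 0.0900; 0.0590; 0.0522.
Sum = 1.391837; P₂ = 1.391837 / 9 = 0.155.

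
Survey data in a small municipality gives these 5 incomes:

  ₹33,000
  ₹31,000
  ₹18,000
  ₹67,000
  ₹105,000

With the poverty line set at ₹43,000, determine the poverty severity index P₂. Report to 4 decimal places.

0.0940

Below the line: ₹18,000, ₹31,000, ₹33,000 (q = 3 of N = 5).
Gap ratios (z−y)/z: (43000−18000)/43000 = 0.5814; (43000−31000)/43000 = 0.2791; (43000−33000)/43000 = 0.2326.
Squared: 0.3380; 0.0779; 0.0541.
Sum = 0.469984; P₂ = 0.469984 / 5 = 0.0940.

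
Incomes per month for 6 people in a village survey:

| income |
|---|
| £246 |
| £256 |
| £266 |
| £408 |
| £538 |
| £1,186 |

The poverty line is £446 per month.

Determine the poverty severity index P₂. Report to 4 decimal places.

Below the line: £246, £256, £266, £408 (q = 4 of N = 6).
Relative gaps: (446−246)/446 = 0.4484; (446−256)/446 = 0.4260; (446−266)/446 = 0.4036; (446−408)/446 = 0.0852.
Squared: 0.2011; 0.1815; 0.1629; 0.0073.
Sum = 0.552716; P₂ = 0.552716 / 6 = 0.0921.

0.0921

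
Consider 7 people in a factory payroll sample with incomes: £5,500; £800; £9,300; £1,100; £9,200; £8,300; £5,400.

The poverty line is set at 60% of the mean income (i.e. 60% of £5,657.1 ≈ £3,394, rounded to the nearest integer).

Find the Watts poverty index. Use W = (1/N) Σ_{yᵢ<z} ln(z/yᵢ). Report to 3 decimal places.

Incomes under z: £800, £1,100 (q = 2 of N = 7).
ln(z/y) terms: ln(3394/800) = 1.4452; ln(3394/1100) = 1.1267.
W = 2.571852 / 7 = 0.367.

0.367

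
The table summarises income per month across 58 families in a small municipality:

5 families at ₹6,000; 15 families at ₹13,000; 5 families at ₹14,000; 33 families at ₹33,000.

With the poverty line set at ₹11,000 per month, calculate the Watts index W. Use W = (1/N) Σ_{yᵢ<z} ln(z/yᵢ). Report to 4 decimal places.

Below the line: 5×₹6,000 (q = 5 of N = 58).
ln(z/y) terms: ln(11000/6000) = 0.6061 (×5).
W = 3.030679 / 58 = 0.0523.

0.0523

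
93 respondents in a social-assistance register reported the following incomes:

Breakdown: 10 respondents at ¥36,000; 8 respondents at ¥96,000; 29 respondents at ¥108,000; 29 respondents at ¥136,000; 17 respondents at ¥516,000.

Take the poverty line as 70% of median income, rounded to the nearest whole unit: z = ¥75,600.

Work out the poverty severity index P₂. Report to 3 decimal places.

0.030

Poor units: 10×¥36,000 (q = 10 of N = 93).
Normalized shortfalls: (75600−36000)/75600 = 0.5238 (×10).
Squared: 0.2744 (×10).
Sum = 2.743764; P₂ = 2.743764 / 93 = 0.030.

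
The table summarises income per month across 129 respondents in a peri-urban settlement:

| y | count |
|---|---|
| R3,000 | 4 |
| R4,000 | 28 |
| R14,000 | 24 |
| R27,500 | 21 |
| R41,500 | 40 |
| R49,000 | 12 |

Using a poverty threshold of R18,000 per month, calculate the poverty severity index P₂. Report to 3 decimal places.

Below z: 4×R3,000, 28×R4,000, 24×R14,000 (q = 56 of N = 129).
Shortfall ratios: (18000−3000)/18000 = 0.8333 (×4); (18000−4000)/18000 = 0.7778 (×28); (18000−14000)/18000 = 0.2222 (×24).
Squared: 0.6944 (×4); 0.6049 (×28); 0.0494 (×24).
Sum = 20.901235; P₂ = 20.901235 / 129 = 0.162.

0.162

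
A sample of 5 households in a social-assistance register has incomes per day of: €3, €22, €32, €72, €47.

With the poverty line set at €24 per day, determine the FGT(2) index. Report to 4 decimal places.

0.1545

Below the line: €3, €22 (q = 2 of N = 5).
Gap ratios (z−y)/z: (24−3)/24 = 0.8750; (24−22)/24 = 0.0833.
Squared: 0.7656; 0.0069.
Sum = 0.772569; P₂ = 0.772569 / 5 = 0.1545.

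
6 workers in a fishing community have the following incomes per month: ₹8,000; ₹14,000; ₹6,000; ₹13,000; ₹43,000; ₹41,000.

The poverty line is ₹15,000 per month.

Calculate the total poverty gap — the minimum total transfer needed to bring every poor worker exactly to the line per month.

Below z: ₹6,000, ₹8,000, ₹13,000, ₹14,000 (q = 4 of N = 6).
Individual gaps: 15000−6000 = 9000; 15000−8000 = 7000; 15000−13000 = 2000; 15000−14000 = 1000.
Aggregate gap = ₹19,000.

₹19,000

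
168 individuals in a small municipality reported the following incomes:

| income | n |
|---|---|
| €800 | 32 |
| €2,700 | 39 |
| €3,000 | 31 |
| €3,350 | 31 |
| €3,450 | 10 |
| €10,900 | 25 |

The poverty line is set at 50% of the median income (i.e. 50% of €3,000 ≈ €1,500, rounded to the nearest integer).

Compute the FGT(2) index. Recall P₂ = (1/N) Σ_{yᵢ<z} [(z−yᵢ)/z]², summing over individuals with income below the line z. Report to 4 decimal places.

Poor units: 32×€800 (q = 32 of N = 168).
Normalized shortfalls: (1500−800)/1500 = 0.4667 (×32).
Squared: 0.2178 (×32).
Sum = 6.968889; P₂ = 6.968889 / 168 = 0.0415.

0.0415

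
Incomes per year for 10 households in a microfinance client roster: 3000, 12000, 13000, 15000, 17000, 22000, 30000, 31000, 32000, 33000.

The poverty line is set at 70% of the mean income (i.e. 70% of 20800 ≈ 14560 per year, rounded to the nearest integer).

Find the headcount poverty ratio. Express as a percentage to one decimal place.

3 of the 10 households have income below 14560.
H = 3/10 = 30.0%.

30.0%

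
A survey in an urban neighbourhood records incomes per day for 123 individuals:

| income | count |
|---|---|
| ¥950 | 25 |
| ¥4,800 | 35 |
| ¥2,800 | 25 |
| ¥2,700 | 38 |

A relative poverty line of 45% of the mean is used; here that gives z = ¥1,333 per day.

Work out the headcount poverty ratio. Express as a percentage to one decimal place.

20.3%

25 of the 123 individuals have income below ¥1,333.
H = 25/123 = 20.3%.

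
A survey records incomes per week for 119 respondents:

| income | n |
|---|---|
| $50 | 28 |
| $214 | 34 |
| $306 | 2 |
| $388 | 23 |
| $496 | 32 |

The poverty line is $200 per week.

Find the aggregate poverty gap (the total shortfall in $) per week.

Below z: 28×$50 (q = 28 of N = 119).
Individual gaps: 28×(200−50) = 4200.
Aggregate gap = $4,200.

$4,200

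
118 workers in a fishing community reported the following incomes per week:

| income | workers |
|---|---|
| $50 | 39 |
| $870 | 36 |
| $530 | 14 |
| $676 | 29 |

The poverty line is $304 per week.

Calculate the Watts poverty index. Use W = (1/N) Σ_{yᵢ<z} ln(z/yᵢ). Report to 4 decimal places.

Incomes under z: 39×$50 (q = 39 of N = 118).
ln(z/y) terms: ln(304/50) = 1.8050 (×39).
W = 70.395183 / 118 = 0.5966.

0.5966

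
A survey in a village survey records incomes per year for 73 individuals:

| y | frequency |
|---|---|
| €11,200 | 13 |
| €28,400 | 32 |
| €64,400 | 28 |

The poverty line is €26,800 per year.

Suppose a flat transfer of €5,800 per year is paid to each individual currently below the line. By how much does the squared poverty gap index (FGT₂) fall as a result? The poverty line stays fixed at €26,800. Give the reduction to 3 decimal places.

Before: below the line — 13×€11,200; squared poverty gap index (FGT₂) = 0.06034.
After the €5,800 transfer: below the line — 13×€17,000; squared poverty gap index (FGT₂) = 0.02381.
Reduction = 0.06034 − 0.02381 = 0.037.

0.037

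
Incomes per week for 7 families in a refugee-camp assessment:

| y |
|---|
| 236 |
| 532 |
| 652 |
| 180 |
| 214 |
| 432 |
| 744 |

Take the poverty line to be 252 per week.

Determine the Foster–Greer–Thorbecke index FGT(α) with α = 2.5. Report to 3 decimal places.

Poor units: 180, 214, 236 (q = 3 of N = 7).
Shortfall ratios: (252−180)/252 = 0.2857; (252−214)/252 = 0.1508; (252−236)/252 = 0.0635.
Raised to α = 2.5: 0.04363; 0.00883; 0.00102.
Sum = 0.053480; FGT(2.5) = 0.053480 / 7 = 0.008.

0.008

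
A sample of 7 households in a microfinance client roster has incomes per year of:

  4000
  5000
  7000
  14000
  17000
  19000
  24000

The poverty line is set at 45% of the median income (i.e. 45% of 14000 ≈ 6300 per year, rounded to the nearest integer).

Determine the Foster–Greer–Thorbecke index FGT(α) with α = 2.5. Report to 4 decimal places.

0.0143

Below the line: 4000, 5000 (q = 2 of N = 7).
Relative gaps: (6300−4000)/6300 = 0.3651; (6300−5000)/6300 = 0.2063.
Raised to α = 2.5: 0.08053; 0.01934.
Sum = 0.099874; FGT(2.5) = 0.099874 / 7 = 0.0143.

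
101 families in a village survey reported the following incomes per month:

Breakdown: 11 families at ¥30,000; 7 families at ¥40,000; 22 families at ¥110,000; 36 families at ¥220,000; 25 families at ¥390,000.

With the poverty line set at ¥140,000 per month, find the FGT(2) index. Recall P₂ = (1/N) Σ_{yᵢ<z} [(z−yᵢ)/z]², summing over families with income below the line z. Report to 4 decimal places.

Below z: 11×¥30,000, 7×¥40,000, 22×¥110,000 (q = 40 of N = 101).
Relative gaps: (140000−30000)/140000 = 0.7857 (×11); (140000−40000)/140000 = 0.7143 (×7); (140000−110000)/140000 = 0.2143 (×22).
Squared: 0.6173 (×11); 0.5102 (×7); 0.0459 (×22).
Sum = 11.372449; P₂ = 11.372449 / 101 = 0.1126.

0.1126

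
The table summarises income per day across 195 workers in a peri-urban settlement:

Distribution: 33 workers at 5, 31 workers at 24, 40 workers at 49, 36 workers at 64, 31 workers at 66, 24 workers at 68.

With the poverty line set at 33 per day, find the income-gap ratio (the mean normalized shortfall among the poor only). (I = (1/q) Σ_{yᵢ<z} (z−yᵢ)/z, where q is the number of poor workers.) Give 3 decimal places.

0.570

Below the line: 33×5, 31×24 (q = 64 of N = 195).
Relative gaps: 0.8485 (×33), 0.2727 (×31); sum = 36.454545.
I averages over the q = 64 poor units only: 36.454545 / 64 = 0.570.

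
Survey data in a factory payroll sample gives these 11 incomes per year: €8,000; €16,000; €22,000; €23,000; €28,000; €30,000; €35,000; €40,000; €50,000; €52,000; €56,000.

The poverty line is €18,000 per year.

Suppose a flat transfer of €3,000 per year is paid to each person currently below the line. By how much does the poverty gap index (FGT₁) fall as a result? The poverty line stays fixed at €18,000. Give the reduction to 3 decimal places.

0.025

Before: below the line — €8,000, €16,000; poverty gap index (FGT₁) = 0.06061.
After the €3,000 transfer: below the line — €11,000; poverty gap index (FGT₁) = 0.03535.
Reduction = 0.06061 − 0.03535 = 0.025.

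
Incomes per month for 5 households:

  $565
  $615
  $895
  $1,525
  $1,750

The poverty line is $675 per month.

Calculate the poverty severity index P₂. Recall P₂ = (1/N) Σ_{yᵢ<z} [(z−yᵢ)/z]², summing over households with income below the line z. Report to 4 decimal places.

Poor units: $565, $615 (q = 2 of N = 5).
Shortfall ratios: (675−565)/675 = 0.1630; (675−615)/675 = 0.0889.
Squared: 0.0266; 0.0079.
Sum = 0.034458; P₂ = 0.034458 / 5 = 0.0069.

0.0069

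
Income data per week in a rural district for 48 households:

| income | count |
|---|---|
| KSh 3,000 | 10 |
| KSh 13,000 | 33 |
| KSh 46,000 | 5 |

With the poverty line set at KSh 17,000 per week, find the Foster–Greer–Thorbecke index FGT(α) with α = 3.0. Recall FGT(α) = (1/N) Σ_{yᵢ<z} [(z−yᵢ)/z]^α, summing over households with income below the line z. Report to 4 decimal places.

0.1253

Incomes under z: 10×KSh 3,000, 33×KSh 13,000 (q = 43 of N = 48).
Relative gaps: (17000−3000)/17000 = 0.8235 (×10); (17000−13000)/17000 = 0.2353 (×33).
Raised to α = 3.0: 0.55852 (×10); 0.01303 (×33).
Sum = 6.015062; FGT(3.0) = 6.015062 / 48 = 0.1253.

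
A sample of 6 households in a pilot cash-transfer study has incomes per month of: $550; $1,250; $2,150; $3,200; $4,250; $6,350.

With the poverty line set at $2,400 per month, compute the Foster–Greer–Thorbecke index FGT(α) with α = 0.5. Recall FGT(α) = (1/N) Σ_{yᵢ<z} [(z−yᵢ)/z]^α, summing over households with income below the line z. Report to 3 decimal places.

Poor units: $550, $1,250, $2,150 (q = 3 of N = 6).
Relative gaps: (2400−550)/2400 = 0.7708; (2400−1250)/2400 = 0.4792; (2400−2150)/2400 = 0.1042.
Raised to α = 0.5: 0.87797; 0.69222; 0.32275.
Sum = 1.892938; FGT(0.5) = 1.892938 / 6 = 0.315.

0.315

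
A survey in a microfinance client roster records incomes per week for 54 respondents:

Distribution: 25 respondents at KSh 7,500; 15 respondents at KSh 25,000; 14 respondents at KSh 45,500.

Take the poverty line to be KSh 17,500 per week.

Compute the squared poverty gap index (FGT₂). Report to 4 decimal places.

0.1512

Below z: 25×KSh 7,500 (q = 25 of N = 54).
Relative gaps: (17500−7500)/17500 = 0.5714 (×25).
Squared: 0.3265 (×25).
Sum = 8.163265; P₂ = 8.163265 / 54 = 0.1512.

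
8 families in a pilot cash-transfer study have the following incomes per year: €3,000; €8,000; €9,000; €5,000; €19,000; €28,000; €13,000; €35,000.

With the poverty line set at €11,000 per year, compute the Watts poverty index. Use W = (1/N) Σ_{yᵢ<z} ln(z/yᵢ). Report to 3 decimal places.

Below z: €3,000, €5,000, €8,000, €9,000 (q = 4 of N = 8).
Log shortfalls: ln(11000/3000) = 1.2993; ln(11000/5000) = 0.7885; ln(11000/8000) = 0.3185; ln(11000/9000) = 0.2007.
W = 2.606865 / 8 = 0.326.

0.326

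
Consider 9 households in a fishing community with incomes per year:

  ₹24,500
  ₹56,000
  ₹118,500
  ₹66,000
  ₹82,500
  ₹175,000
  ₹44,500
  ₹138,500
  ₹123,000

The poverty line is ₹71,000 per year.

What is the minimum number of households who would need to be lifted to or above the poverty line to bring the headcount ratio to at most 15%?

3

4 of the 9 households are poor, so H = 4/9 = 0.444.
A headcount ratio of at most 15% allows at most ⌊0.15 × 9⌋ = 1 poor households.
So at least 4 − 1 = 3 must be lifted.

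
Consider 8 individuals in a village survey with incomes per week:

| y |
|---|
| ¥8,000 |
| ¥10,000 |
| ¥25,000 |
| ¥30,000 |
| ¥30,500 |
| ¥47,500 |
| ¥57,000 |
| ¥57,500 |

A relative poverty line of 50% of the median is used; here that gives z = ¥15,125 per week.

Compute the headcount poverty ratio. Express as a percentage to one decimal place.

2 of the 8 individuals have income below ¥15,125.
H = 2/8 = 25.0%.

25.0%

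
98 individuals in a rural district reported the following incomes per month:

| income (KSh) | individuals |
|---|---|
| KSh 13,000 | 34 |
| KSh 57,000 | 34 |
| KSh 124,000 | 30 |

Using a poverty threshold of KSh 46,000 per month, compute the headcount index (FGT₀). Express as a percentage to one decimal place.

34.7%

34 of the 98 individuals have income below KSh 46,000.
H = 34/98 = 34.7%.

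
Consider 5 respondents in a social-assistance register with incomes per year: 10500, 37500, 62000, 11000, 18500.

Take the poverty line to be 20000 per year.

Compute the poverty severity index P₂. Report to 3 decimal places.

Below the line: 10500, 11000, 18500 (q = 3 of N = 5).
Shortfall ratios: (20000−10500)/20000 = 0.4750; (20000−11000)/20000 = 0.4500; (20000−18500)/20000 = 0.0750.
Squared: 0.2256; 0.2025; 0.0056.
Sum = 0.433750; P₂ = 0.433750 / 5 = 0.087.

0.087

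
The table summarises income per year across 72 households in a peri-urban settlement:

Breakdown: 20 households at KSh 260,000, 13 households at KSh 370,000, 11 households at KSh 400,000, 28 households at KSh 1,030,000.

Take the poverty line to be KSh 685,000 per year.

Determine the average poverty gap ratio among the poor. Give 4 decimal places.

0.5219

Incomes under z: 20×KSh 260,000, 13×KSh 370,000, 11×KSh 400,000 (q = 44 of N = 72).
Shortfall ratios (z−y)/z: 0.6204 (×20), 0.4599 (×13), 0.4161 (×11); sum = 22.963504.
I averages over the q = 44 poor units only: 22.963504 / 44 = 0.5219.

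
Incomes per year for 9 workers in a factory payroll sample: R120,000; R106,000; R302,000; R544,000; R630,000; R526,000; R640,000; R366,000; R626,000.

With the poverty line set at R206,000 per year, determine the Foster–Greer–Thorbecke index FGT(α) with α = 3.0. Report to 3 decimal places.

Below z: R106,000, R120,000 (q = 2 of N = 9).
Relative gaps: (206000−106000)/206000 = 0.4854; (206000−120000)/206000 = 0.4175.
Raised to α = 3.0: 0.11439; 0.07276.
Sum = 0.187153; FGT(3.0) = 0.187153 / 9 = 0.021.

0.021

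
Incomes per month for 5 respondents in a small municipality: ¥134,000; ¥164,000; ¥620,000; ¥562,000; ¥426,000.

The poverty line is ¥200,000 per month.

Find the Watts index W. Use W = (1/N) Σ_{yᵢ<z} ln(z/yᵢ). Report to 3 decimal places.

0.120

Incomes under z: ¥134,000, ¥164,000 (q = 2 of N = 5).
Log shortfalls: ln(200000/134000) = 0.4005; ln(200000/164000) = 0.1985.
W = 0.598929 / 5 = 0.120.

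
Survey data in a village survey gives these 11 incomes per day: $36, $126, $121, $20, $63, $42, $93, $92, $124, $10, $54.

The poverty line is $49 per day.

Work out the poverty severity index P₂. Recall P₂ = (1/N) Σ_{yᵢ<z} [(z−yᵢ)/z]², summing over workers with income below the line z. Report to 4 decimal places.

Poor units: $10, $20, $36, $42 (q = 4 of N = 11).
Relative gaps: (49−10)/49 = 0.7959; (49−20)/49 = 0.5918; (49−36)/49 = 0.2653; (49−42)/49 = 0.1429.
Squared: 0.6335; 0.3503; 0.0704; 0.0204.
Sum = 1.074552; P₂ = 1.074552 / 11 = 0.0977.

0.0977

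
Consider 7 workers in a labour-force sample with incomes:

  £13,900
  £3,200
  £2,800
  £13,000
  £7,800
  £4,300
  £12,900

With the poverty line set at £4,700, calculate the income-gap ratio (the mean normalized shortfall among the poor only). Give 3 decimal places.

Below the line: £2,800, £3,200, £4,300 (q = 3 of N = 7).
Relative gaps: 0.4043, 0.3191, 0.0851; sum = 0.808511.
The income-gap ratio divides by q (the poor only): 0.808511 / 3 = 0.270.

0.270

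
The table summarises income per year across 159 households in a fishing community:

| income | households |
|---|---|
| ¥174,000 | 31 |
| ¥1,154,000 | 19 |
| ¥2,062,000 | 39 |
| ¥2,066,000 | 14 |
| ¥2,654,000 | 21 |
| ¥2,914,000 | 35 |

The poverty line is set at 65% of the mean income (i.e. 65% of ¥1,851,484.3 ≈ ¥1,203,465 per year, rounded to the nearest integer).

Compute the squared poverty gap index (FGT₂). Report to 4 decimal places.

Poor units: 31×¥174,000, 19×¥1,154,000 (q = 50 of N = 159).
Shortfall ratios: (1203465−174000)/1203465 = 0.8554 (×31); (1203465−1154000)/1203465 = 0.0411 (×19).
Squared: 0.7317 (×31); 0.0017 (×19).
Sum = 22.716009; P₂ = 22.716009 / 159 = 0.1429.

0.1429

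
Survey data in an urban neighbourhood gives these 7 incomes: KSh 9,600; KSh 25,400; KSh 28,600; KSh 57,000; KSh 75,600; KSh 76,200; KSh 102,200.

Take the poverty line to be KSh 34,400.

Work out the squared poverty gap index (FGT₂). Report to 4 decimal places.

Poor units: KSh 9,600, KSh 25,400, KSh 28,600 (q = 3 of N = 7).
Normalized shortfalls: (34400−9600)/34400 = 0.7209; (34400−25400)/34400 = 0.2616; (34400−28600)/34400 = 0.1686.
Squared: 0.5197; 0.0684; 0.0284.
Sum = 0.616617; P₂ = 0.616617 / 7 = 0.0881.

0.0881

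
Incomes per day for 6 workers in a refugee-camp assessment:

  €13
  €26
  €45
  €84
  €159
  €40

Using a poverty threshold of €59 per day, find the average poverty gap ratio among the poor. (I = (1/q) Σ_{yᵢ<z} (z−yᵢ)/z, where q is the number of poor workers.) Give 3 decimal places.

Incomes under z: €13, €26, €40, €45 (q = 4 of N = 6).
Relative gaps: 0.7797, 0.5593, 0.3220, 0.2373; sum = 1.898305.
The income-gap ratio divides by q (the poor only): 1.898305 / 4 = 0.475.

0.475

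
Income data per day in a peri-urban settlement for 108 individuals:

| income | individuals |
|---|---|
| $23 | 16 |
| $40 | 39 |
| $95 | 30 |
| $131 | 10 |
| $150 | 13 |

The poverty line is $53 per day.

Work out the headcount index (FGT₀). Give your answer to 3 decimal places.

55 of the 108 individuals have income below $53.
H = 55/108 = 0.509.

0.509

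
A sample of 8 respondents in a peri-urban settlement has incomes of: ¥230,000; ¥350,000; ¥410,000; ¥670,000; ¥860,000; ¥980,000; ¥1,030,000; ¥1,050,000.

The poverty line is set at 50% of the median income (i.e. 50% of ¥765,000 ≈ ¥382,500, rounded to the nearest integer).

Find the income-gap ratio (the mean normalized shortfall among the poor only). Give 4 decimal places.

Poor units: ¥230,000, ¥350,000 (q = 2 of N = 8).
Relative gaps: 0.3987, 0.0850; sum = 0.483660.
I averages over the q = 2 poor units only: 0.483660 / 2 = 0.2418.

0.2418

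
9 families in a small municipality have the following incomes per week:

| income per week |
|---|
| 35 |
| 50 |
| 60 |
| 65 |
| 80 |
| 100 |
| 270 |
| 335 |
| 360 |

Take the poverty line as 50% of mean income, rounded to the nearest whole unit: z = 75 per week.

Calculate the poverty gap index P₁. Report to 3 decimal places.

Below the line: 35, 50, 60, 65 (q = 4 of N = 9).
Gap ratios (z−y)/z: (75−35)/75 = 0.5333; (75−50)/75 = 0.3333; (75−60)/75 = 0.2000; (75−65)/75 = 0.1333.
Sum of shortfalls = 1.200000; P₁ averages over all N: 1.200000 / 9 = 0.133.

0.133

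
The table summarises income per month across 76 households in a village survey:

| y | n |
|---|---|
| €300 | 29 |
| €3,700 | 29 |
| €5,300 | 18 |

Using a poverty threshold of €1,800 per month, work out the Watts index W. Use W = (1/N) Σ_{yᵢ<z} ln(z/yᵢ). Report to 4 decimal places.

Incomes under z: 29×€300 (q = 29 of N = 76).
Log gaps: ln(1800/300) = 1.7918 (×29).
W = 51.961025 / 76 = 0.6837.

0.6837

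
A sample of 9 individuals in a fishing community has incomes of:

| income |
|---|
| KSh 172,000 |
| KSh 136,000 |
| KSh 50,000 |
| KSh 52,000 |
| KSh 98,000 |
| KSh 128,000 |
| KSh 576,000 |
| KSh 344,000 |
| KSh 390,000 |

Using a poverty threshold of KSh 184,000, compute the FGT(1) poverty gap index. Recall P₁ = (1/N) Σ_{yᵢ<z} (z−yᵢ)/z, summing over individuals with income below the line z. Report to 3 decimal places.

Poor units: KSh 50,000, KSh 52,000, KSh 98,000, KSh 128,000, KSh 136,000, KSh 172,000 (q = 6 of N = 9).
Normalized shortfalls: (184000−50000)/184000 = 0.7283; (184000−52000)/184000 = 0.7174; (184000−98000)/184000 = 0.4674; (184000−128000)/184000 = 0.3043; (184000−136000)/184000 = 0.2609; (184000−172000)/184000 = 0.0652.
Σ = 2.543478. Dividing by the full population N = 9 gives P₁ = 0.283.

0.283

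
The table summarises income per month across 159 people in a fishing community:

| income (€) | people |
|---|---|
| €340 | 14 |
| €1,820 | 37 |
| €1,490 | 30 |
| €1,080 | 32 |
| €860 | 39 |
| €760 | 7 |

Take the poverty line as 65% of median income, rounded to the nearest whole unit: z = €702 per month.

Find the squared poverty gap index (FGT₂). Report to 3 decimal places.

Incomes under z: 14×€340 (q = 14 of N = 159).
Normalized shortfalls: (702−340)/702 = 0.5157 (×14).
Squared: 0.2659 (×14).
Sum = 3.722811; P₂ = 3.722811 / 159 = 0.023.

0.023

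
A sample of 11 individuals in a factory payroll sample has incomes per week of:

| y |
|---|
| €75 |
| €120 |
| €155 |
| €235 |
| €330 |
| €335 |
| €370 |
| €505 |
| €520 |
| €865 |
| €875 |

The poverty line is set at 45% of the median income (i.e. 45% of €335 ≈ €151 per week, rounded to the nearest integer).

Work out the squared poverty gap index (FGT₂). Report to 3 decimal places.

Poor units: €75, €120 (q = 2 of N = 11).
Relative gaps: (151−75)/151 = 0.5033; (151−120)/151 = 0.2053.
Squared: 0.2533; 0.0421.
Sum = 0.295469; P₂ = 0.295469 / 11 = 0.027.

0.027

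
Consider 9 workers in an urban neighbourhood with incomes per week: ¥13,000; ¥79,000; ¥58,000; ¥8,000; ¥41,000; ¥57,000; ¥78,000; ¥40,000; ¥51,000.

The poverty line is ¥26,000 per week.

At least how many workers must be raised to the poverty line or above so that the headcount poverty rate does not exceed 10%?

2

Currently q = 2 of N = 9 are below the line (H = 0.222).
A headcount ratio of at most 10% allows at most ⌊0.10 × 9⌋ = 0 poor workers.
So at least 2 − 0 = 2 must be lifted.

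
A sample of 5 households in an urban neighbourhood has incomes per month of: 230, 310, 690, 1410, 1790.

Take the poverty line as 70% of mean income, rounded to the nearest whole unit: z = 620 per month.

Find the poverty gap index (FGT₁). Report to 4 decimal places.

0.2258

Below the line: 230, 310 (q = 2 of N = 5).
Relative gaps: (620−230)/620 = 0.6290; (620−310)/620 = 0.5000.
Sum of shortfalls = 1.129032; P₁ averages over all N: 1.129032 / 5 = 0.2258.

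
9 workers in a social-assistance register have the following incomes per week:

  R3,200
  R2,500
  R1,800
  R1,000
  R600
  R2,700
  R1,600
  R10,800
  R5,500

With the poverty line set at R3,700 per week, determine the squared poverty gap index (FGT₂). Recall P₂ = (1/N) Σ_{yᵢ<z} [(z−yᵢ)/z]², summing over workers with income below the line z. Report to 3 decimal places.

Below z: R600, R1,000, R1,600, R1,800, R2,500, R2,700, R3,200 (q = 7 of N = 9).
Normalized shortfalls: (3700−600)/3700 = 0.8378; (3700−1000)/3700 = 0.7297; (3700−1600)/3700 = 0.5676; (3700−1800)/3700 = 0.5135; (3700−2500)/3700 = 0.3243; (3700−2700)/3700 = 0.2703; (3700−3200)/3700 = 0.1351.
Squared: 0.7020; 0.5325; 0.3221; 0.2637; 0.1052; 0.0730; 0.0183.
Sum = 2.016801; P₂ = 2.016801 / 9 = 0.224.

0.224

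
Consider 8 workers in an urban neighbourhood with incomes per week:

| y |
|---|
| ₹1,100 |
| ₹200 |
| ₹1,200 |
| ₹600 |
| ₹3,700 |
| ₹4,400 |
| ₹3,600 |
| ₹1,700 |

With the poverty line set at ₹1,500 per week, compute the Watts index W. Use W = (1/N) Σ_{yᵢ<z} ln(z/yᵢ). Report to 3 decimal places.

0.433

Poor units: ₹200, ₹600, ₹1,100, ₹1,200 (q = 4 of N = 8).
ln(z/y) terms: ln(1500/200) = 2.0149; ln(1500/600) = 0.9163; ln(1500/1100) = 0.3102; ln(1500/1200) = 0.2231.
W = 3.464492 / 8 = 0.433.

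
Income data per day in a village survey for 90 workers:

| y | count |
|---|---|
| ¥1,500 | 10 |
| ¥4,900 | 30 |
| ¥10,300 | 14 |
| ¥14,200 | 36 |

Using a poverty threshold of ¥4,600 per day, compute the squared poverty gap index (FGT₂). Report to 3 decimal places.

Incomes under z: 10×¥1,500 (q = 10 of N = 90).
Gap ratios (z−y)/z: (4600−1500)/4600 = 0.6739 (×10).
Squared: 0.4542 (×10).
Sum = 4.541588; P₂ = 4.541588 / 90 = 0.050.

0.050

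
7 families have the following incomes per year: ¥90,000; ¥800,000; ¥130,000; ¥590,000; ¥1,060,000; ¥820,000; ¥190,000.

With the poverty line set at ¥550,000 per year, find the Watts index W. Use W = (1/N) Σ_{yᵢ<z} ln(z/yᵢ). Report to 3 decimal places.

0.616

Below z: ¥90,000, ¥130,000, ¥190,000 (q = 3 of N = 7).
Log gaps: ln(550000/90000) = 1.8101; ln(550000/130000) = 1.4424; ln(550000/190000) = 1.0629.
W = 4.315387 / 7 = 0.616.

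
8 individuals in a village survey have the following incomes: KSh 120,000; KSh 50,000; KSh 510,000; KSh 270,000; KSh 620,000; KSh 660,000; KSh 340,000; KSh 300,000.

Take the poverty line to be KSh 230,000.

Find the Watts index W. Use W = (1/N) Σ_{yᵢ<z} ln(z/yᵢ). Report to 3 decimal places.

0.272

Below z: KSh 50,000, KSh 120,000 (q = 2 of N = 8).
ln(z/y) terms: ln(230000/50000) = 1.5261; ln(230000/120000) = 0.6506.
W = 2.176644 / 8 = 0.272.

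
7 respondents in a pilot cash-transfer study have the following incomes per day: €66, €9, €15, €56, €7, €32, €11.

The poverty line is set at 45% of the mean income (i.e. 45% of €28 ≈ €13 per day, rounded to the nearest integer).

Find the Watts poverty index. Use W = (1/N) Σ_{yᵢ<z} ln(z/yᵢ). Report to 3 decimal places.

0.165

Below the line: €7, €9, €11 (q = 3 of N = 7).
ln(z/y) terms: ln(13/7) = 0.6190; ln(13/9) = 0.3677; ln(13/11) = 0.1671.
W = 1.153818 / 7 = 0.165.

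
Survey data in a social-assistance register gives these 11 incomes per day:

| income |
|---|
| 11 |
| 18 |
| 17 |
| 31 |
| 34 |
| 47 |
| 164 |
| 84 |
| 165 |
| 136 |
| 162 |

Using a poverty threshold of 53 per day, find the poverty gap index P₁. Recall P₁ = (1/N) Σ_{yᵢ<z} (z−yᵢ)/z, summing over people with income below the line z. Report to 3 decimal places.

Poor units: 11, 17, 18, 31, 34, 47 (q = 6 of N = 11).
Relative gaps: (53−11)/53 = 0.7925; (53−17)/53 = 0.6792; (53−18)/53 = 0.6604; (53−31)/53 = 0.4151; (53−34)/53 = 0.3585; (53−47)/53 = 0.1132.
Σ = 3.018868. Dividing by the full population N = 11 gives P₁ = 0.274.

0.274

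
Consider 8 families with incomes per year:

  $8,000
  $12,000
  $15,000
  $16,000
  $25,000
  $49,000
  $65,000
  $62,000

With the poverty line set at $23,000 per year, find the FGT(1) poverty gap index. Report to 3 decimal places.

Poor units: $8,000, $12,000, $15,000, $16,000 (q = 4 of N = 8).
Relative gaps: (23000−8000)/23000 = 0.6522; (23000−12000)/23000 = 0.4783; (23000−15000)/23000 = 0.3478; (23000−16000)/23000 = 0.3043.
Σ = 1.782609. Dividing by the full population N = 8 gives P₁ = 0.223.

0.223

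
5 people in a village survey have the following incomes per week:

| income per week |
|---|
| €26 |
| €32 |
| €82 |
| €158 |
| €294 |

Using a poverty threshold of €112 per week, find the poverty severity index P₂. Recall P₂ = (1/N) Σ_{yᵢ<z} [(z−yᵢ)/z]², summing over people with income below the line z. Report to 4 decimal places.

Poor units: €26, €32, €82 (q = 3 of N = 5).
Shortfall ratios: (112−26)/112 = 0.7679; (112−32)/112 = 0.7143; (112−82)/112 = 0.2679.
Squared: 0.5896; 0.5102; 0.0717.
Sum = 1.171556; P₂ = 1.171556 / 5 = 0.2343.

0.2343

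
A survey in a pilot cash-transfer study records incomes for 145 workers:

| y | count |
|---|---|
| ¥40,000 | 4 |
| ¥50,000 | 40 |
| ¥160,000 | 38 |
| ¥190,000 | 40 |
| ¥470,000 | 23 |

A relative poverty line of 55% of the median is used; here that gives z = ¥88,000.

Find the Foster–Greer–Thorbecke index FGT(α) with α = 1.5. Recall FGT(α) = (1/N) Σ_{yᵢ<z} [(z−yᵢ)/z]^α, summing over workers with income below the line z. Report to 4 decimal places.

Below the line: 4×¥40,000, 40×¥50,000 (q = 44 of N = 145).
Relative gaps: (88000−40000)/88000 = 0.5455 (×4); (88000−50000)/88000 = 0.4318 (×40).
Raised to α = 1.5: 0.40284 (×4); 0.28376 (×40).
Sum = 12.961785; FGT(1.5) = 12.961785 / 145 = 0.0894.

0.0894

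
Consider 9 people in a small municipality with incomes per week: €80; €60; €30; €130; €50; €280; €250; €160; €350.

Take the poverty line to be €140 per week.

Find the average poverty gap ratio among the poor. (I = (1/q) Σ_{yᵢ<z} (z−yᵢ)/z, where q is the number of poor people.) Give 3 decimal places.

0.500

Below the line: €30, €50, €60, €80, €130 (q = 5 of N = 9).
Shortfall ratios (z−y)/z: 0.7857, 0.6429, 0.5714, 0.4286, 0.0714; sum = 2.500000.
The income-gap ratio divides by q (the poor only): 2.500000 / 5 = 0.500.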